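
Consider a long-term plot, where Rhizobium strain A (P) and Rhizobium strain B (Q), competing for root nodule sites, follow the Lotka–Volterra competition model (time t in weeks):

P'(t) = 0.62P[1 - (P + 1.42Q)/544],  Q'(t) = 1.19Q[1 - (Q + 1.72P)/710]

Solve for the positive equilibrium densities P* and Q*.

P* ≈ 322, Q* ≈ 156

Setting both brackets to zero gives the nullclines P + 1.42Q = 544 and 1.72P + Q = 710.
Substituting Q = 710 - 1.72P into the first: P(1 - 1.42·1.72) = 544 - 1.42·710.
So P* = -464/-1.44 = 322, and then Q* = 710 - 1.72·322 = 156.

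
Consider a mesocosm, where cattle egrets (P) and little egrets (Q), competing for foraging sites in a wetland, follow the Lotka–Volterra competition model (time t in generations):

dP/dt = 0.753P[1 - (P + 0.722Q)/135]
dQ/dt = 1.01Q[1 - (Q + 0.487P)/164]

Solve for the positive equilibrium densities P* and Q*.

P* ≈ 25.6, Q* ≈ 152

Setting both brackets to zero gives the nullclines P + 0.722Q = 135 and 0.487P + Q = 164.
Substituting Q = 164 - 0.487P into the first: P(1 - 0.722·0.487) = 135 - 0.722·164.
So P* = 16.6/0.648 = 25.6, and then Q* = 164 - 0.487·25.6 = 152.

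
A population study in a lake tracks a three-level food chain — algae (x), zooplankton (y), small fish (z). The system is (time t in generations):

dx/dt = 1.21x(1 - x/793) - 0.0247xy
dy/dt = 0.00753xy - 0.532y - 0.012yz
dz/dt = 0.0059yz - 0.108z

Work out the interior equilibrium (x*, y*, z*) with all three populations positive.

From dz/dt = 0: 0.0059y* = 0.108, so y* = 18.3.
From dx/dt = 0: 1.21(1 - x*/793) = 0.0247·18.3, giving x* = 793·(1 - 0.374) = 497.
From dy/dt = 0: 0.00753·497 - 0.532 = 0.012z*, so z* = 3.21/0.012 = 267.

x* ≈ 497, y* ≈ 18.3, z* ≈ 267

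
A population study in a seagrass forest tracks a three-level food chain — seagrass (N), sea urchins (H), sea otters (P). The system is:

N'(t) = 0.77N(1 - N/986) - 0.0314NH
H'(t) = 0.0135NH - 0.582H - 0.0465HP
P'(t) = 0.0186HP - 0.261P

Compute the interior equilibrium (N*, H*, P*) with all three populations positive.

N* ≈ 422, H* ≈ 14, P* ≈ 110

From dP/dt = 0: 0.0186H* = 0.261, so H* = 14.
From dN/dt = 0: 0.77(1 - N*/986) = 0.0314·14, giving N* = 986·(1 - 0.572) = 422.
From dH/dt = 0: 0.0135·422 - 0.582 = 0.0465P*, so P* = 5.11/0.0465 = 110.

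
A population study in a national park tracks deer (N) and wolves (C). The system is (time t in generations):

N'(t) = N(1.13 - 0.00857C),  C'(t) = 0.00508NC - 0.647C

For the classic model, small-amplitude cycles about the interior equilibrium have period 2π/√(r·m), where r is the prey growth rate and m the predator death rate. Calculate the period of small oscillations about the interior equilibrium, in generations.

Here r = 1.13 and m = 0.647, so r·m = 0.731.
ω = √0.731 = 0.855 per generation, hence T = 2π/ω ≈ 7.35 generations.

T ≈ 7.35 generations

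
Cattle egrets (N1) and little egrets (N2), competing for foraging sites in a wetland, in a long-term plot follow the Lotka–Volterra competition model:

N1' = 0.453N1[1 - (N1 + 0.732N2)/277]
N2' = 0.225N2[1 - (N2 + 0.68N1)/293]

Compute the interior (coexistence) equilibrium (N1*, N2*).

N1* ≈ 124, N2* ≈ 208

Setting both brackets to zero gives the nullclines N1 + 0.732N2 = 277 and 0.68N1 + N2 = 293.
Substituting N2 = 293 - 0.68N1 into the first: N1(1 - 0.732·0.68) = 277 - 0.732·293.
So N1* = 62.5/0.502 = 124, and then N2* = 293 - 0.68·124 = 208.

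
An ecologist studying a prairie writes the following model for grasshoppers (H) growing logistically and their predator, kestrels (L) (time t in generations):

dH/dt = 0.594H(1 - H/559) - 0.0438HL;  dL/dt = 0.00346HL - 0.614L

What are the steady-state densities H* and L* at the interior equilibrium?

H* ≈ 177, L* ≈ 9.26

From dL/dt = 0 with L > 0: 0.00346H* = 0.614, so H* = 177.
Substitute into dH/dt = 0: 0.594(1 - 177/559) = 0.0438L*.
The bracket is 0.683, giving L* = 0.405/0.0438 = 9.26.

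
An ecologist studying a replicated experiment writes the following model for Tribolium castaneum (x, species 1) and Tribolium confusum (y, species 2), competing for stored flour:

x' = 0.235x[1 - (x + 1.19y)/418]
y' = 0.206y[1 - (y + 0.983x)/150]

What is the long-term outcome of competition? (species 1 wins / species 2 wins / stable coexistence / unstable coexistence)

Compare the nullcline intercepts: K1/α12 = 418/1.19 = 351 > K2 = 150; K2/α21 = 150/0.983 = 153 < K1 = 418.
Since the inequalities point opposite ways, species 1 can invade but species 2 cannot.

species 1 excludes species 2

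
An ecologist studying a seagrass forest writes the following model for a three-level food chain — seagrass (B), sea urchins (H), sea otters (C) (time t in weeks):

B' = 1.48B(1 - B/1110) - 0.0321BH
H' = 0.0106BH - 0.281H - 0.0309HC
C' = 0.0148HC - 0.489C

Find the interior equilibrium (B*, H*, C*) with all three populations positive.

From dC/dt = 0: 0.0148H* = 0.489, so H* = 33.
From dB/dt = 0: 1.48(1 - B*/1110) = 0.0321·33, giving B* = 1110·(1 - 0.717) = 315.
From dH/dt = 0: 0.0106·315 - 0.281 = 0.0309C*, so C* = 3.05/0.0309 = 98.8.

B* ≈ 315, H* ≈ 33, C* ≈ 98.8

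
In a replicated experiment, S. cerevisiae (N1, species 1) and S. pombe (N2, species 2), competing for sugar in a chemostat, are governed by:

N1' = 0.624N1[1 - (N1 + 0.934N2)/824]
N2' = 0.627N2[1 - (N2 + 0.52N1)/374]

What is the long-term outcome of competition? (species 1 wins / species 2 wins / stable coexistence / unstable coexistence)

species 1 excludes species 2

Compare the nullcline intercepts: K1/α12 = 824/0.934 = 882 > K2 = 374; K2/α21 = 374/0.52 = 719 < K1 = 824.
Since the inequalities point opposite ways, species 1 can invade but species 2 cannot.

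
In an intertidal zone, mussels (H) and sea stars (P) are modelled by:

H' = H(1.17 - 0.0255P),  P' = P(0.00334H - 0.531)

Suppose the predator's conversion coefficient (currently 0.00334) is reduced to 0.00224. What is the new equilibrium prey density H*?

H* ≈ 237

At the interior fixed point, setting dP/dt = 0 with P > 0 fixes H* = (predator death rate)/(HP coefficient) — independent of the other coefficients.
With the change, H* = 0.531/0.00224 = 237; it rises from 159.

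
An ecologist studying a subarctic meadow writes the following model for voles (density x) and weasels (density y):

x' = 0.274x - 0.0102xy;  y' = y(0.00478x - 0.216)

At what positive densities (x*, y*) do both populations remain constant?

Set dy/dt = 0 with y > 0: 0.00478x - 0.216 = 0, so x* = 0.216/0.00478 = 45.2.
Set dx/dt = 0 with x > 0: 0.274 - 0.0102y = 0, so y* = 0.274/0.0102 = 26.9.

x* ≈ 45.2, y* ≈ 26.9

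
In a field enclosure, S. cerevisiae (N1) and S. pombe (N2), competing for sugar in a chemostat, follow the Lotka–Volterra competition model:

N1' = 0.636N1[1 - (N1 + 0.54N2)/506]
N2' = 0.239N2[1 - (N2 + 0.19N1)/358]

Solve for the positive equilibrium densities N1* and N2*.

Setting both brackets to zero gives the nullclines N1 + 0.54N2 = 506 and 0.19N1 + N2 = 358.
Substituting N2 = 358 - 0.19N1 into the first: N1(1 - 0.54·0.19) = 506 - 0.54·358.
So N1* = 313/0.897 = 348, and then N2* = 358 - 0.19·348 = 292.

N1* ≈ 348, N2* ≈ 292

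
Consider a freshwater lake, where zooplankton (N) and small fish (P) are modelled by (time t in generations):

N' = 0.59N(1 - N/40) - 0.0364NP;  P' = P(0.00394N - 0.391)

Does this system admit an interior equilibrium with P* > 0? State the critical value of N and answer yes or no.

The predator equation gives dP/dt > 0 only when N > 0.391/0.00394 = 99.2.
Without the predator, N → K = 40. Since 40 < 99.2, the predator cannot invade.

Threshold N = 99.2; K < 99.2, so no, the predator goes extinct.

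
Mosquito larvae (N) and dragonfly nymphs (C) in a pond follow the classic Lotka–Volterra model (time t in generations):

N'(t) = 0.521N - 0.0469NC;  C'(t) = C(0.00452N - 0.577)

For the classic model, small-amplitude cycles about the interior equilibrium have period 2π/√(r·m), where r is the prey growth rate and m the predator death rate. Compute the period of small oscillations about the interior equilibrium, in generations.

T ≈ 11.5 generations

Here r = 0.521 and m = 0.577, so r·m = 0.301.
ω = √0.301 = 0.548 per generation, hence T = 2π/ω ≈ 11.5 generations.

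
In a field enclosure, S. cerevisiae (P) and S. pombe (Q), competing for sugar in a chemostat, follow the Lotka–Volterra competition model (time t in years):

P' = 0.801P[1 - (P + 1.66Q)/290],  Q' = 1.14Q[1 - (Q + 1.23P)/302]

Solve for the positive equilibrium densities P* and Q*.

P* ≈ 203, Q* ≈ 52.5

Setting both brackets to zero gives the nullclines P + 1.66Q = 290 and 1.23P + Q = 302.
Substituting Q = 302 - 1.23P into the first: P(1 - 1.66·1.23) = 290 - 1.66·302.
So P* = -211/-1.04 = 203, and then Q* = 302 - 1.23·203 = 52.5.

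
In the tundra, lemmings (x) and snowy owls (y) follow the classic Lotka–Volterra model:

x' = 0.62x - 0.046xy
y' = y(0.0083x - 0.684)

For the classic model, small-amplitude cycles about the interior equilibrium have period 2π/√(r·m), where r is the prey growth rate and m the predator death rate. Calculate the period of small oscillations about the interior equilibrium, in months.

T ≈ 9.65 months

Here r = 0.62 and m = 0.684, so r·m = 0.424.
ω = √0.424 = 0.651 per month, hence T = 2π/ω ≈ 9.65 months.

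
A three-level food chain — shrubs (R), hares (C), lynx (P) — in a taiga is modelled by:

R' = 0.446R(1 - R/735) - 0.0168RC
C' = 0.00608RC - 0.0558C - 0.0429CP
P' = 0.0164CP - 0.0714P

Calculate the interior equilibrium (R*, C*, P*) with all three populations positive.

From dP/dt = 0: 0.0164C* = 0.0714, so C* = 4.35.
From dR/dt = 0: 0.446(1 - R*/735) = 0.0168·4.35, giving R* = 735·(1 - 0.164) = 614.
From dC/dt = 0: 0.00608·614 - 0.0558 = 0.0429P*, so P* = 3.68/0.0429 = 85.8.

R* ≈ 614, C* ≈ 4.35, P* ≈ 85.8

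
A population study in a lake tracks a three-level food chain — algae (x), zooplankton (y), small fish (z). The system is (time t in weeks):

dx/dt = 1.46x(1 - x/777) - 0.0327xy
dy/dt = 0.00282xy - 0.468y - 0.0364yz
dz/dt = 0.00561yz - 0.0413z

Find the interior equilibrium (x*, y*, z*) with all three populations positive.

x* ≈ 649, y* ≈ 7.36, z* ≈ 37.4

From dz/dt = 0: 0.00561y* = 0.0413, so y* = 7.36.
From dx/dt = 0: 1.46(1 - x*/777) = 0.0327·7.36, giving x* = 777·(1 - 0.165) = 649.
From dy/dt = 0: 0.00282·649 - 0.468 = 0.0364z*, so z* = 1.36/0.0364 = 37.4.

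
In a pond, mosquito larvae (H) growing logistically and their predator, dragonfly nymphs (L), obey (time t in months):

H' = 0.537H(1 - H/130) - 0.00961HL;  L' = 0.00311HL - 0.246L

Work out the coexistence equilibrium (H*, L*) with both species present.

H* ≈ 79.1, L* ≈ 21.9

From dL/dt = 0 with L > 0: 0.00311H* = 0.246, so H* = 79.1.
Substitute into dH/dt = 0: 0.537(1 - 79.1/130) = 0.00961L*.
The bracket is 0.392, giving L* = 0.21/0.00961 = 21.9.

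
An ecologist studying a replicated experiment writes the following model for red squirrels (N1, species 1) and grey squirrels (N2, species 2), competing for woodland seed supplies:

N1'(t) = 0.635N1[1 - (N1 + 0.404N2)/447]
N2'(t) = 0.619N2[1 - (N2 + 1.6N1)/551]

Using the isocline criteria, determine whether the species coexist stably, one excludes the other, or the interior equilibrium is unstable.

Compare the nullcline intercepts: K1/α12 = 447/0.404 = 1110 > K2 = 551; K2/α21 = 551/1.6 = 344 < K1 = 447.
Since the inequalities point opposite ways, species 1 can invade but species 2 cannot.

species 1 excludes species 2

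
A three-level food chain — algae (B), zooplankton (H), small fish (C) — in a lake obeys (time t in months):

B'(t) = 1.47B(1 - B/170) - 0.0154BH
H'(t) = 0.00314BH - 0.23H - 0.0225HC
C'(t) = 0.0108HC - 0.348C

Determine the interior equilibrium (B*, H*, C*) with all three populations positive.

From dC/dt = 0: 0.0108H* = 0.348, so H* = 32.2.
From dB/dt = 0: 1.47(1 - B*/170) = 0.0154·32.2, giving B* = 170·(1 - 0.338) = 113.
From dH/dt = 0: 0.00314·113 - 0.23 = 0.0225C*, so C* = 0.124/0.0225 = 5.49.

B* ≈ 113, H* ≈ 32.2, C* ≈ 5.49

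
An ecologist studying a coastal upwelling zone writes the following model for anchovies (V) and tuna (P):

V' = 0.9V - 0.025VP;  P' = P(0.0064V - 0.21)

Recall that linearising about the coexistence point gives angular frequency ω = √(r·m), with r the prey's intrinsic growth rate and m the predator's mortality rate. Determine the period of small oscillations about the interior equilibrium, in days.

Here r = 0.9 and m = 0.21, so r·m = 0.189.
ω = √0.189 = 0.435 per day, hence T = 2π/ω ≈ 14.5 days.

T ≈ 14.5 days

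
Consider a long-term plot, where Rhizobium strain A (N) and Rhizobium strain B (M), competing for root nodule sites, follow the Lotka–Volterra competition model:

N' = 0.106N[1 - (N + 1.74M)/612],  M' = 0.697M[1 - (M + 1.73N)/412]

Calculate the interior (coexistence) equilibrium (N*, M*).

N* ≈ 52.2, M* ≈ 322

Setting both brackets to zero gives the nullclines N + 1.74M = 612 and 1.73N + M = 412.
Substituting M = 412 - 1.73N into the first: N(1 - 1.74·1.73) = 612 - 1.74·412.
So N* = -105/-2.01 = 52.2, and then M* = 412 - 1.73·52.2 = 322.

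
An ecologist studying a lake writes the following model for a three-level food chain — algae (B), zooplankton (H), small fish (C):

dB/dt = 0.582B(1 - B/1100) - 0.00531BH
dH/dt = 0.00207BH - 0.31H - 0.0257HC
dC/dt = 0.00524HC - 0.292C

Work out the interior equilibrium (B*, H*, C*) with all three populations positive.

From dC/dt = 0: 0.00524H* = 0.292, so H* = 55.7.
From dB/dt = 0: 0.582(1 - B*/1100) = 0.00531·55.7, giving B* = 1100·(1 - 0.508) = 541.
From dH/dt = 0: 0.00207·541 - 0.31 = 0.0257C*, so C* = 0.809/0.0257 = 31.5.

B* ≈ 541, H* ≈ 55.7, C* ≈ 31.5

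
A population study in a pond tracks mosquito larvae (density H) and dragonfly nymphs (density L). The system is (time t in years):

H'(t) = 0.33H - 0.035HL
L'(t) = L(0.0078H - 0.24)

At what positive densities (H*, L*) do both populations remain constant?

Set dL/dt = 0 with L > 0: 0.0078H - 0.24 = 0, so H* = 0.24/0.0078 = 30.8.
Set dH/dt = 0 with H > 0: 0.33 - 0.035L = 0, so L* = 0.33/0.035 = 9.43.

H* ≈ 30.8, L* ≈ 9.43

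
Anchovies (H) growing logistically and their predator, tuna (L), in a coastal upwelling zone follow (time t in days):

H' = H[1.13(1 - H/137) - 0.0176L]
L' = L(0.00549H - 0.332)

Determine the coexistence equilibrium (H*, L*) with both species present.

From dL/dt = 0 with L > 0: 0.00549H* = 0.332, so H* = 60.5.
Substitute into dH/dt = 0: 1.13(1 - 60.5/137) = 0.0176L*.
The bracket is 0.559, giving L* = 0.631/0.0176 = 35.9.

H* ≈ 60.5, L* ≈ 35.9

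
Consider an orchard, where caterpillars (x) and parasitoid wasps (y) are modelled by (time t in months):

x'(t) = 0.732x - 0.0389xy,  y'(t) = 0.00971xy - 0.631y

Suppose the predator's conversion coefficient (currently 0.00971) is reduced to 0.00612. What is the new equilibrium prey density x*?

At the interior fixed point, setting dy/dt = 0 with y > 0 fixes x* = (predator death rate)/(xy coefficient) — independent of the other coefficients.
With the change, x* = 0.631/0.00612 = 103; it rises from 65.

x* ≈ 103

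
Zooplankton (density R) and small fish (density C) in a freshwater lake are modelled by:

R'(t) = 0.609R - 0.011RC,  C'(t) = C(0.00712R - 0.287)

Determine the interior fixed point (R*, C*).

R* ≈ 40.3, C* ≈ 55.4

Set dC/dt = 0 with C > 0: 0.00712R - 0.287 = 0, so R* = 0.287/0.00712 = 40.3.
Set dR/dt = 0 with R > 0: 0.609 - 0.011C = 0, so C* = 0.609/0.011 = 55.4.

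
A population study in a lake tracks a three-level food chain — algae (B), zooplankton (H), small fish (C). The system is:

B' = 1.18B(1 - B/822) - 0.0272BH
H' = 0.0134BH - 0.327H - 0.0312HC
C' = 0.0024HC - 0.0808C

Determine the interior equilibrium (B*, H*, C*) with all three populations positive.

B* ≈ 184, H* ≈ 33.7, C* ≈ 68.6

From dC/dt = 0: 0.0024H* = 0.0808, so H* = 33.7.
From dB/dt = 0: 1.18(1 - B*/822) = 0.0272·33.7, giving B* = 822·(1 - 0.776) = 184.
From dH/dt = 0: 0.0134·184 - 0.327 = 0.0312C*, so C* = 2.14/0.0312 = 68.6.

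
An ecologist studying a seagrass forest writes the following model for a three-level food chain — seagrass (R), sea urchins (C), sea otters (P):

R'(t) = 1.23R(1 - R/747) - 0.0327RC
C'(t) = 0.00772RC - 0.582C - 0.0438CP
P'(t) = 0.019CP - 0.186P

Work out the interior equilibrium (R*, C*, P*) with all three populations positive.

R* ≈ 553, C* ≈ 9.79, P* ≈ 84.1

From dP/dt = 0: 0.019C* = 0.186, so C* = 9.79.
From dR/dt = 0: 1.23(1 - R*/747) = 0.0327·9.79, giving R* = 747·(1 - 0.26) = 553.
From dC/dt = 0: 0.00772·553 - 0.582 = 0.0438P*, so P* = 3.68/0.0438 = 84.1.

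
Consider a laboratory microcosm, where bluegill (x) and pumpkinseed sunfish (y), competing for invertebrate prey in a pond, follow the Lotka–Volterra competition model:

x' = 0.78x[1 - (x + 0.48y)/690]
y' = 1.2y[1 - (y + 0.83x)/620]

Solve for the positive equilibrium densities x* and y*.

Setting both brackets to zero gives the nullclines x + 0.48y = 690 and 0.83x + y = 620.
Substituting y = 620 - 0.83x into the first: x(1 - 0.48·0.83) = 690 - 0.48·620.
So x* = 392/0.602 = 652, and then y* = 620 - 0.83·652 = 78.6.

x* ≈ 652, y* ≈ 78.6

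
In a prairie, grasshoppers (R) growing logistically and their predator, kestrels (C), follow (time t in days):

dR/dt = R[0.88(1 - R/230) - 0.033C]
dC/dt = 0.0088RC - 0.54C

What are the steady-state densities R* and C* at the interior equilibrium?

R* ≈ 61.4, C* ≈ 19.6

From dC/dt = 0 with C > 0: 0.0088R* = 0.54, so R* = 61.4.
Substitute into dR/dt = 0: 0.88(1 - 61.4/230) = 0.033C*.
The bracket is 0.733, giving C* = 0.645/0.033 = 19.6.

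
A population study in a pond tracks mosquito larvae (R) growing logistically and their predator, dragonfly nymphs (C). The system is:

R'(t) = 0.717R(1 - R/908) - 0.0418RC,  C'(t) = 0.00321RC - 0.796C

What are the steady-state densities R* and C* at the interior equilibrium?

From dC/dt = 0 with C > 0: 0.00321R* = 0.796, so R* = 248.
Substitute into dR/dt = 0: 0.717(1 - 248/908) = 0.0418C*.
The bracket is 0.727, giving C* = 0.521/0.0418 = 12.5.

R* ≈ 248, C* ≈ 12.5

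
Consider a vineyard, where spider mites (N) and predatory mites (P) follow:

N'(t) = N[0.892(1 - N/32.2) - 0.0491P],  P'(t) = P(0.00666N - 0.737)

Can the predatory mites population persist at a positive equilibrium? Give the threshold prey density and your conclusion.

Threshold N = 111; K < 111, so no, the predator goes extinct.

The predator equation gives dP/dt > 0 only when N > 0.737/0.00666 = 111.
Without the predator, N → K = 32.2. Since 32.2 < 111, the predator cannot invade.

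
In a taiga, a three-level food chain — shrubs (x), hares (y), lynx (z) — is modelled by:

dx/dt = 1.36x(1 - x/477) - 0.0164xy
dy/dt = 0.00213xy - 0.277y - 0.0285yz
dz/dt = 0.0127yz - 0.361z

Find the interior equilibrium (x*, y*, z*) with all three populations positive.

From dz/dt = 0: 0.0127y* = 0.361, so y* = 28.4.
From dx/dt = 0: 1.36(1 - x*/477) = 0.0164·28.4, giving x* = 477·(1 - 0.343) = 313.
From dy/dt = 0: 0.00213·313 - 0.277 = 0.0285z*, so z* = 0.391/0.0285 = 13.7.

x* ≈ 313, y* ≈ 28.4, z* ≈ 13.7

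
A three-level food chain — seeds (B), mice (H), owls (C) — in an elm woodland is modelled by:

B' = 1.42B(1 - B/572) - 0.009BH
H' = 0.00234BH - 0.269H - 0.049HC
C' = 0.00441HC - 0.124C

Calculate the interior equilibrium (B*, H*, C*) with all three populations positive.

From dC/dt = 0: 0.00441H* = 0.124, so H* = 28.1.
From dB/dt = 0: 1.42(1 - B*/572) = 0.009·28.1, giving B* = 572·(1 - 0.178) = 470.
From dH/dt = 0: 0.00234·470 - 0.269 = 0.049C*, so C* = 0.831/0.049 = 17.

B* ≈ 470, H* ≈ 28.1, C* ≈ 17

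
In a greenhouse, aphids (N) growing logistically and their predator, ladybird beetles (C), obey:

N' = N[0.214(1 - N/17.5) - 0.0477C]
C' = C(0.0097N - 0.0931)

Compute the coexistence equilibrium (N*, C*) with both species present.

N* ≈ 9.6, C* ≈ 2.03

From dC/dt = 0 with C > 0: 0.0097N* = 0.0931, so N* = 9.6.
Substitute into dN/dt = 0: 0.214(1 - 9.6/17.5) = 0.0477C*.
The bracket is 0.452, giving C* = 0.0966/0.0477 = 2.03.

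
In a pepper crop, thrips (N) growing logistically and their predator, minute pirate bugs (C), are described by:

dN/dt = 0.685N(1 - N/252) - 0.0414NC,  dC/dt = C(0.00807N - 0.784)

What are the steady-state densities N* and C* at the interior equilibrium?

N* ≈ 97.1, C* ≈ 10.2

From dC/dt = 0 with C > 0: 0.00807N* = 0.784, so N* = 97.1.
Substitute into dN/dt = 0: 0.685(1 - 97.1/252) = 0.0414C*.
The bracket is 0.614, giving C* = 0.421/0.0414 = 10.2.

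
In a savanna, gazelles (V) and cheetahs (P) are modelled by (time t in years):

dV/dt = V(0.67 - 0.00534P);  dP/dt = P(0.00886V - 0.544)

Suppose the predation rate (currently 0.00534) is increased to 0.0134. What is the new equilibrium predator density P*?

P* ≈ 50

At the interior fixed point, setting dV/dt = 0 with V > 0 fixes P* = (prey growth rate)/(VP coefficient) — independent of the other coefficients.
With the change, P* = 0.67/0.0134 = 50; it falls from 125.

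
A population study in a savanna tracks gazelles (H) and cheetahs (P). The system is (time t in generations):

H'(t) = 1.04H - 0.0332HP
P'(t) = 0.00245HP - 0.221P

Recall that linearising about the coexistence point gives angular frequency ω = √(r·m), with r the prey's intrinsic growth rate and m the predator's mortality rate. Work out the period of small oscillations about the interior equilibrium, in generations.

T ≈ 13.1 generations

Here r = 1.04 and m = 0.221, so r·m = 0.23.
ω = √0.23 = 0.479 per generation, hence T = 2π/ω ≈ 13.1 generations.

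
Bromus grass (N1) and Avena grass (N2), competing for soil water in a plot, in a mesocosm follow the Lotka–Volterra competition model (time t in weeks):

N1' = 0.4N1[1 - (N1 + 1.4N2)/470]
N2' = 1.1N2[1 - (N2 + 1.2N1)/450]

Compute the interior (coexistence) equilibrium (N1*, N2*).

Setting both brackets to zero gives the nullclines N1 + 1.4N2 = 470 and 1.2N1 + N2 = 450.
Substituting N2 = 450 - 1.2N1 into the first: N1(1 - 1.4·1.2) = 470 - 1.4·450.
So N1* = -160/-0.68 = 235, and then N2* = 450 - 1.2·235 = 168.

N1* ≈ 235, N2* ≈ 168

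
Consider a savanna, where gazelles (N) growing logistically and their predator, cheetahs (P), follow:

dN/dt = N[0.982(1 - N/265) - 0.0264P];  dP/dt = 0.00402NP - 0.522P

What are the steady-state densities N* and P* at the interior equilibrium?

From dP/dt = 0 with P > 0: 0.00402N* = 0.522, so N* = 130.
Substitute into dN/dt = 0: 0.982(1 - 130/265) = 0.0264P*.
The bracket is 0.51, giving P* = 0.501/0.0264 = 19.

N* ≈ 130, P* ≈ 19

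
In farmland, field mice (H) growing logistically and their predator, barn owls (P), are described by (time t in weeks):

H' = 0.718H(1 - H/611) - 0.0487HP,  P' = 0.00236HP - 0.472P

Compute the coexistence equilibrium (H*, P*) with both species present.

H* ≈ 200, P* ≈ 9.92

From dP/dt = 0 with P > 0: 0.00236H* = 0.472, so H* = 200.
Substitute into dH/dt = 0: 0.718(1 - 200/611) = 0.0487P*.
The bracket is 0.673, giving P* = 0.483/0.0487 = 9.92.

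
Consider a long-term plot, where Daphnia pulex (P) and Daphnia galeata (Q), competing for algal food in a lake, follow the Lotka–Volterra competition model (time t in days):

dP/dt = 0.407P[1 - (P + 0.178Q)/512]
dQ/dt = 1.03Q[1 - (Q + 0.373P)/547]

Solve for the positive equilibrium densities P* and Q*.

Setting both brackets to zero gives the nullclines P + 0.178Q = 512 and 0.373P + Q = 547.
Substituting Q = 547 - 0.373P into the first: P(1 - 0.178·0.373) = 512 - 0.178·547.
So P* = 415/0.934 = 444, and then Q* = 547 - 0.373·444 = 381.

P* ≈ 444, Q* ≈ 381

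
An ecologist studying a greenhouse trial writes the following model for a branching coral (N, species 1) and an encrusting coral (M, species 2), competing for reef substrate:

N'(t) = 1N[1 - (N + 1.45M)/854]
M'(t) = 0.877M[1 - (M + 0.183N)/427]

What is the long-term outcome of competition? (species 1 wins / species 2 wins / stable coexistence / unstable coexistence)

Compare the nullcline intercepts: K1/α12 = 854/1.45 = 589 > K2 = 427; K2/α21 = 427/0.183 = 2330 > K1 = 854.
Since both inequalities hold, each species can invade when rare, so the interior equilibrium is stable.

stable coexistence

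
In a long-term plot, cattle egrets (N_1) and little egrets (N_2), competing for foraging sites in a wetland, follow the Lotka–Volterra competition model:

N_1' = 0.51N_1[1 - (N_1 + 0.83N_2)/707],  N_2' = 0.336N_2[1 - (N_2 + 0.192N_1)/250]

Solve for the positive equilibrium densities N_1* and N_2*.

N_1* ≈ 594, N_2* ≈ 136

Setting both brackets to zero gives the nullclines N_1 + 0.83N_2 = 707 and 0.192N_1 + N_2 = 250.
Substituting N_2 = 250 - 0.192N_1 into the first: N_1(1 - 0.83·0.192) = 707 - 0.83·250.
So N_1* = 500/0.841 = 594, and then N_2* = 250 - 0.192·594 = 136.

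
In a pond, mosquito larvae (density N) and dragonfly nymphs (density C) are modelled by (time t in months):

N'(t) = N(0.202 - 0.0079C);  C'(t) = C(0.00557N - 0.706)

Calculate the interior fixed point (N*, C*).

N* ≈ 127, C* ≈ 25.6

Set dC/dt = 0 with C > 0: 0.00557N - 0.706 = 0, so N* = 0.706/0.00557 = 127.
Set dN/dt = 0 with N > 0: 0.202 - 0.0079C = 0, so C* = 0.202/0.0079 = 25.6.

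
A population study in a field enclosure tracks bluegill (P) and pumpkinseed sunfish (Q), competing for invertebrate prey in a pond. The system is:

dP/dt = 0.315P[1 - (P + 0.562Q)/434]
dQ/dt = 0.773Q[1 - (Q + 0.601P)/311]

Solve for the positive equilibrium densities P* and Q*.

P* ≈ 391, Q* ≈ 75.8

Setting both brackets to zero gives the nullclines P + 0.562Q = 434 and 0.601P + Q = 311.
Substituting Q = 311 - 0.601P into the first: P(1 - 0.562·0.601) = 434 - 0.562·311.
So P* = 259/0.662 = 391, and then Q* = 311 - 0.601·391 = 75.8.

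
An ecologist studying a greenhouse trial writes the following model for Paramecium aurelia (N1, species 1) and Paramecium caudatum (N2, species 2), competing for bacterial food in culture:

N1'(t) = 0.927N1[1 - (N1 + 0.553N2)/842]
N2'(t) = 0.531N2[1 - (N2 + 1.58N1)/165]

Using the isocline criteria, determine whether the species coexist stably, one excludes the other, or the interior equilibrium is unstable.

Compare the nullcline intercepts: K1/α12 = 842/0.553 = 1520 > K2 = 165; K2/α21 = 165/1.58 = 104 < K1 = 842.
Since the inequalities point opposite ways, species 1 can invade but species 2 cannot.

species 1 excludes species 2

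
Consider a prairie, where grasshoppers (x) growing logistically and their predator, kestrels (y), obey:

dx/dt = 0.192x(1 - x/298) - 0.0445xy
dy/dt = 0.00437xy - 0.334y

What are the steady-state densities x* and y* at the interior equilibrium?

From dy/dt = 0 with y > 0: 0.00437x* = 0.334, so x* = 76.4.
Substitute into dx/dt = 0: 0.192(1 - 76.4/298) = 0.0445y*.
The bracket is 0.744, giving y* = 0.143/0.0445 = 3.21.

x* ≈ 76.4, y* ≈ 3.21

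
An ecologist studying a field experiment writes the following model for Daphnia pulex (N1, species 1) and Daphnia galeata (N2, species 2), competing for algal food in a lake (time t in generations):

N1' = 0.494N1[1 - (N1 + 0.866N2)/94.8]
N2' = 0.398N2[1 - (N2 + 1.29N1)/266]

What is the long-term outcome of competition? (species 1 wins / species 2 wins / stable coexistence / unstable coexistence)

Compare the nullcline intercepts: K1/α12 = 94.8/0.866 = 109 < K2 = 266; K2/α21 = 266/1.29 = 206 > K1 = 94.8.
Since the inequalities point opposite ways, species 2 can invade but species 1 cannot.

species 2 excludes species 1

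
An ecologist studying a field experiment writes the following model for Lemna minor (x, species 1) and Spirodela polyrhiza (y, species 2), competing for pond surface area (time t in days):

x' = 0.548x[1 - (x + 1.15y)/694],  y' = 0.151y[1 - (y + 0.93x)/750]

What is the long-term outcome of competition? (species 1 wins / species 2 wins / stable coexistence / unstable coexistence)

Compare the nullcline intercepts: K1/α12 = 694/1.15 = 603 < K2 = 750; K2/α21 = 750/0.93 = 806 > K1 = 694.
Since the inequalities point opposite ways, species 2 can invade but species 1 cannot.

species 2 excludes species 1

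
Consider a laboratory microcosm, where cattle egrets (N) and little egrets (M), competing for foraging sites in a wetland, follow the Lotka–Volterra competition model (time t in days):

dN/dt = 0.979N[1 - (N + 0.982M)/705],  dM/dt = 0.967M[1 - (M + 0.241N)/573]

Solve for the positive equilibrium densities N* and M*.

Setting both brackets to zero gives the nullclines N + 0.982M = 705 and 0.241N + M = 573.
Substituting M = 573 - 0.241N into the first: N(1 - 0.982·0.241) = 705 - 0.982·573.
So N* = 142/0.763 = 186, and then M* = 573 - 0.241·186 = 528.

N* ≈ 186, M* ≈ 528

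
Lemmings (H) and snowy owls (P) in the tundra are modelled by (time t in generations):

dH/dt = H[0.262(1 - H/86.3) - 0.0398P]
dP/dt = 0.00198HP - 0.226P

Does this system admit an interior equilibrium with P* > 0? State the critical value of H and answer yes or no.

Threshold H = 114; K < 114, so no, the predator goes extinct.

The predator equation gives dP/dt > 0 only when H > 0.226/0.00198 = 114.
Without the predator, H → K = 86.3. Since 86.3 < 114, the predator cannot invade.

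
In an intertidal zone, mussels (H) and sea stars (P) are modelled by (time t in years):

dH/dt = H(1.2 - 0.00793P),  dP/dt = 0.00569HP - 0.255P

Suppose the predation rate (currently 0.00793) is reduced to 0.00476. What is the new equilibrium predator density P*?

P* ≈ 252

At the interior fixed point, setting dH/dt = 0 with H > 0 fixes P* = (prey growth rate)/(HP coefficient) — independent of the other coefficients.
With the change, P* = 1.2/0.00476 = 252; it rises from 151.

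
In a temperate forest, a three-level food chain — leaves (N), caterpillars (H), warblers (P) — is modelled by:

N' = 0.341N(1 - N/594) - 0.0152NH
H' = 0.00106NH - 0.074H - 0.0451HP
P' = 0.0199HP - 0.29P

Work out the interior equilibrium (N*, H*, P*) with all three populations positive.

From dP/dt = 0: 0.0199H* = 0.29, so H* = 14.6.
From dN/dt = 0: 0.341(1 - N*/594) = 0.0152·14.6, giving N* = 594·(1 - 0.65) = 208.
From dH/dt = 0: 0.00106·208 - 0.074 = 0.0451P*, so P* = 0.147/0.0451 = 3.25.

N* ≈ 208, H* ≈ 14.6, P* ≈ 3.25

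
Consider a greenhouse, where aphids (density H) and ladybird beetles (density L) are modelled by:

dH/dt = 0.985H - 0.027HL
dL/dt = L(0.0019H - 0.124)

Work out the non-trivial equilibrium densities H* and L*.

Set dL/dt = 0 with L > 0: 0.0019H - 0.124 = 0, so H* = 0.124/0.0019 = 65.3.
Set dH/dt = 0 with H > 0: 0.985 - 0.027L = 0, so L* = 0.985/0.027 = 36.5.

H* ≈ 65.3, L* ≈ 36.5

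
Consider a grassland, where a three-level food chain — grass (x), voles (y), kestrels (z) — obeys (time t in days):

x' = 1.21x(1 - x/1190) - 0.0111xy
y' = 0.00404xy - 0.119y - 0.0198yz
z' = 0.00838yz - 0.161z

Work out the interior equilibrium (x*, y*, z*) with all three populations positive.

x* ≈ 980, y* ≈ 19.2, z* ≈ 194

From dz/dt = 0: 0.00838y* = 0.161, so y* = 19.2.
From dx/dt = 0: 1.21(1 - x*/1190) = 0.0111·19.2, giving x* = 1190·(1 - 0.176) = 980.
From dy/dt = 0: 0.00404·980 - 0.119 = 0.0198z*, so z* = 3.84/0.0198 = 194.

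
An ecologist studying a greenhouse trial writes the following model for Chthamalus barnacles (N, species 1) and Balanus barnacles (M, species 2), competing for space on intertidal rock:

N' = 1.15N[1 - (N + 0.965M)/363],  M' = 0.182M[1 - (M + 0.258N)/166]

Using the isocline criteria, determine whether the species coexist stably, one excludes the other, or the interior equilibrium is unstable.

Compare the nullcline intercepts: K1/α12 = 363/0.965 = 376 > K2 = 166; K2/α21 = 166/0.258 = 643 > K1 = 363.
Since both inequalities hold, each species can invade when rare, so the interior equilibrium is stable.

stable coexistence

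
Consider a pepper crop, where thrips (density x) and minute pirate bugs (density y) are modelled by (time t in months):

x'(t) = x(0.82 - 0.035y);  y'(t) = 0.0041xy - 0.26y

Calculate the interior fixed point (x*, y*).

x* ≈ 63.4, y* ≈ 23.4

Set dy/dt = 0 with y > 0: 0.0041x - 0.26 = 0, so x* = 0.26/0.0041 = 63.4.
Set dx/dt = 0 with x > 0: 0.82 - 0.035y = 0, so y* = 0.82/0.035 = 23.4.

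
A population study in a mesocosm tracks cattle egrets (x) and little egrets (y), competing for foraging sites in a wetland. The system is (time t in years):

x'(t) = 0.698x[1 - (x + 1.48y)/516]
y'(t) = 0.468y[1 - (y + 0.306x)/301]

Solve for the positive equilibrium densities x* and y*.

x* ≈ 129, y* ≈ 262

Setting both brackets to zero gives the nullclines x + 1.48y = 516 and 0.306x + y = 301.
Substituting y = 301 - 0.306x into the first: x(1 - 1.48·0.306) = 516 - 1.48·301.
So x* = 70.5/0.547 = 129, and then y* = 301 - 0.306·129 = 262.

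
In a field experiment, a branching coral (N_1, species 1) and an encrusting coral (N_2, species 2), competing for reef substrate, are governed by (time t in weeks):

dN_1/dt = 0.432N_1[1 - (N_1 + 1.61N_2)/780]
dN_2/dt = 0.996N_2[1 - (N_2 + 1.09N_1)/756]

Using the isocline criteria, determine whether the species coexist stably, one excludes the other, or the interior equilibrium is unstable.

unstable coexistence (outcome depends on initial conditions)

Compare the nullcline intercepts: K1/α12 = 780/1.61 = 484 < K2 = 756; K2/α21 = 756/1.09 = 694 < K1 = 780.
Since both are reversed, neither can invade when rare; the interior point is a saddle.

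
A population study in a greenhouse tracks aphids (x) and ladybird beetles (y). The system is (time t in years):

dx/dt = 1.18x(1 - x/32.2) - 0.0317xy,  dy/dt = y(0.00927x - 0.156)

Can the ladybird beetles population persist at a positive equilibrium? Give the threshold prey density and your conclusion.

Threshold x = 16.8; K > 16.8, so yes, the predator persists.

The predator equation gives dy/dt > 0 only when x > 0.156/0.00927 = 16.8.
Without the predator, x → K = 32.2. Since 32.2 > 16.8, the predator can invade and persist.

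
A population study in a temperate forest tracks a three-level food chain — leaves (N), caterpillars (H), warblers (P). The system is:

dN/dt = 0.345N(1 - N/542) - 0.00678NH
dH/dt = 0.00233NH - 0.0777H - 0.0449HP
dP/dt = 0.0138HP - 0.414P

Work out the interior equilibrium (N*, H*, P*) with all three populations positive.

From dP/dt = 0: 0.0138H* = 0.414, so H* = 30.
From dN/dt = 0: 0.345(1 - N*/542) = 0.00678·30, giving N* = 542·(1 - 0.59) = 222.
From dH/dt = 0: 0.00233·222 - 0.0777 = 0.0449P*, so P* = 0.441/0.0449 = 9.81.

N* ≈ 222, H* ≈ 30, P* ≈ 9.81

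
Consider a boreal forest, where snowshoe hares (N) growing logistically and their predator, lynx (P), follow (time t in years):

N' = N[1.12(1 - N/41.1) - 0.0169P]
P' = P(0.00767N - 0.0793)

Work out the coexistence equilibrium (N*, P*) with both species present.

From dP/dt = 0 with P > 0: 0.00767N* = 0.0793, so N* = 10.3.
Substitute into dN/dt = 0: 1.12(1 - 10.3/41.1) = 0.0169P*.
The bracket is 0.748, giving P* = 0.838/0.0169 = 49.6.

N* ≈ 10.3, P* ≈ 49.6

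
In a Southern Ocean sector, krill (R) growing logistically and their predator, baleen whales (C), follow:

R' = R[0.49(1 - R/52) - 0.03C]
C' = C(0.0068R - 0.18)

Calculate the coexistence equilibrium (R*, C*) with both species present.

R* ≈ 26.5, C* ≈ 8.02

From dC/dt = 0 with C > 0: 0.0068R* = 0.18, so R* = 26.5.
Substitute into dR/dt = 0: 0.49(1 - 26.5/52) = 0.03C*.
The bracket is 0.491, giving C* = 0.241/0.03 = 8.02.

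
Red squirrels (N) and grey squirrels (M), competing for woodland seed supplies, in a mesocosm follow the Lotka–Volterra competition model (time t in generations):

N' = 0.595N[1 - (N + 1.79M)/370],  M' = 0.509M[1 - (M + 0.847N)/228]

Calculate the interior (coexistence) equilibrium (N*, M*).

Setting both brackets to zero gives the nullclines N + 1.79M = 370 and 0.847N + M = 228.
Substituting M = 228 - 0.847N into the first: N(1 - 1.79·0.847) = 370 - 1.79·228.
So N* = -38.1/-0.516 = 73.9, and then M* = 228 - 0.847·73.9 = 165.

N* ≈ 73.9, M* ≈ 165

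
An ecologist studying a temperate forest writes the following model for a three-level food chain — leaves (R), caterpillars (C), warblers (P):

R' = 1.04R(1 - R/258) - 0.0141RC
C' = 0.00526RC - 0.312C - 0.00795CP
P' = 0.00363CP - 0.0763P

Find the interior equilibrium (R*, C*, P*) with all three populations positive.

From dP/dt = 0: 0.00363C* = 0.0763, so C* = 21.
From dR/dt = 0: 1.04(1 - R*/258) = 0.0141·21, giving R* = 258·(1 - 0.285) = 184.
From dC/dt = 0: 0.00526·184 - 0.312 = 0.00795P*, so P* = 0.658/0.00795 = 82.8.

R* ≈ 184, C* ≈ 21, P* ≈ 82.8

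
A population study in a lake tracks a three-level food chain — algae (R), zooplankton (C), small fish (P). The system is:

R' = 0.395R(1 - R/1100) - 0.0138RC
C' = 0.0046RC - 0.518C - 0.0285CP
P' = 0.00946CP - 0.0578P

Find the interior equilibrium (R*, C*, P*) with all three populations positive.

R* ≈ 865, C* ≈ 6.11, P* ≈ 121

From dP/dt = 0: 0.00946C* = 0.0578, so C* = 6.11.
From dR/dt = 0: 0.395(1 - R*/1100) = 0.0138·6.11, giving R* = 1100·(1 - 0.213) = 865.
From dC/dt = 0: 0.0046·865 - 0.518 = 0.0285P*, so P* = 3.46/0.0285 = 121.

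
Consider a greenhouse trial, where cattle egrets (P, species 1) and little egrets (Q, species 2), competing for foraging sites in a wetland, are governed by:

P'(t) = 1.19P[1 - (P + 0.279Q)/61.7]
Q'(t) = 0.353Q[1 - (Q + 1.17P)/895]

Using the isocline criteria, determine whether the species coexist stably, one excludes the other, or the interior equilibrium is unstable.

species 2 excludes species 1

Compare the nullcline intercepts: K1/α12 = 61.7/0.279 = 221 < K2 = 895; K2/α21 = 895/1.17 = 765 > K1 = 61.7.
Since the inequalities point opposite ways, species 2 can invade but species 1 cannot.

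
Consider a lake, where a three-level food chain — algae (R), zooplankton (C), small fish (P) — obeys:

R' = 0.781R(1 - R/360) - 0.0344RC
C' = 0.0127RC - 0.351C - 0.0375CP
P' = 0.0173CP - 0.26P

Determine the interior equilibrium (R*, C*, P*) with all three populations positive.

From dP/dt = 0: 0.0173C* = 0.26, so C* = 15.
From dR/dt = 0: 0.781(1 - R*/360) = 0.0344·15, giving R* = 360·(1 - 0.662) = 122.
From dC/dt = 0: 0.0127·122 - 0.351 = 0.0375P*, so P* = 1.19/0.0375 = 31.9.

R* ≈ 122, C* ≈ 15, P* ≈ 31.9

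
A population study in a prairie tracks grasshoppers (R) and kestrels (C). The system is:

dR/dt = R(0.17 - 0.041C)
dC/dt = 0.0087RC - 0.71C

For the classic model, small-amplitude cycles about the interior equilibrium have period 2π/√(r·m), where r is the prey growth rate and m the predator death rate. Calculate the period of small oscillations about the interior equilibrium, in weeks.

T ≈ 18.1 weeks

Here r = 0.17 and m = 0.71, so r·m = 0.121.
ω = √0.121 = 0.347 per week, hence T = 2π/ω ≈ 18.1 weeks.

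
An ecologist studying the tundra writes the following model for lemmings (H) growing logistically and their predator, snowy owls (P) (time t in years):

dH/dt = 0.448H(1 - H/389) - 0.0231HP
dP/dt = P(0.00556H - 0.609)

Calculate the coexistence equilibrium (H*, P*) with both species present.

H* ≈ 110, P* ≈ 13.9

From dP/dt = 0 with P > 0: 0.00556H* = 0.609, so H* = 110.
Substitute into dH/dt = 0: 0.448(1 - 110/389) = 0.0231P*.
The bracket is 0.718, giving P* = 0.322/0.0231 = 13.9.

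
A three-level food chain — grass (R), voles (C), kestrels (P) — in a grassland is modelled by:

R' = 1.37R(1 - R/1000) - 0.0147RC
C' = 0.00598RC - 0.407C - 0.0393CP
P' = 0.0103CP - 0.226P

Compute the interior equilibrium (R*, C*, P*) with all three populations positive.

From dP/dt = 0: 0.0103C* = 0.226, so C* = 21.9.
From dR/dt = 0: 1.37(1 - R*/1000) = 0.0147·21.9, giving R* = 1000·(1 - 0.235) = 765.
From dC/dt = 0: 0.00598·765 - 0.407 = 0.0393P*, so P* = 4.17/0.0393 = 106.

R* ≈ 765, C* ≈ 21.9, P* ≈ 106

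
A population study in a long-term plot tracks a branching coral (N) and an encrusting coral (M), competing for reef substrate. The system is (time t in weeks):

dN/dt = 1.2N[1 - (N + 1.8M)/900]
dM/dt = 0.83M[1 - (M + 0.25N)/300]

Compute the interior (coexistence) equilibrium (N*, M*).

N* ≈ 655, M* ≈ 136

Setting both brackets to zero gives the nullclines N + 1.8M = 900 and 0.25N + M = 300.
Substituting M = 300 - 0.25N into the first: N(1 - 1.8·0.25) = 900 - 1.8·300.
So N* = 360/0.55 = 655, and then M* = 300 - 0.25·655 = 136.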